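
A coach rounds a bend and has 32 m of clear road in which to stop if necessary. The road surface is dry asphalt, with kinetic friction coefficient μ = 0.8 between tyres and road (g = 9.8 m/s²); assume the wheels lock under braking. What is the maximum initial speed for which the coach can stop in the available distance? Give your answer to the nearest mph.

a = μg = 0.8 × 9.8 = 7.840 m/s².
v²/(2a) = d ⇒ v = √(2 × 7.840 × 32) = √501.76 = 22.4000 m/s.
22.4000 m/s ÷ 0.44704 = 50.107 mph.

Maximum speed ≈ 50 mph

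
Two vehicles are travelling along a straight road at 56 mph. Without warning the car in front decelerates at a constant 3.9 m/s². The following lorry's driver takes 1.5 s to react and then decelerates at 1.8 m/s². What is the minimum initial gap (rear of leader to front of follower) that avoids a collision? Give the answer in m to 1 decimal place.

56 mph × 0.44704 = 25.0342 m/s.
Leader travels v²/(2a_L) = 626.711 / 7.800 = 80.348 m before stopping.
Follower covers v·t_r = 25.0342 × 1.5 = 37.551 m while reacting, then v²/(2a_F) = 626.711 / 3.600 = 174.086 m while braking, for a total of 37.551 + 174.086 = 211.637 m.
Since a_F ≤ a_L and the follower starts braking later, the follower is never slower than the leader, so the closest approach is when both have stopped.
Minimum gap = 211.637 − 80.348 = 131.289 m.

Minimum gap ≈ 131.3 m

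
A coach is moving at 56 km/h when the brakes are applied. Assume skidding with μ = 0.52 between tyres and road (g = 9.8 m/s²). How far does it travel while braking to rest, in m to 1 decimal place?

56 km/h ÷ 3.6 = 15.5556 m/s.
a = μg = 0.52 × 9.8 = 5.096 m/s².
Braking distance = v²/(2a) = 15.5556² / (2 × 5.096) = 241.977 / 10.192 = 23.742 m.

Braking distance ≈ 23.7 m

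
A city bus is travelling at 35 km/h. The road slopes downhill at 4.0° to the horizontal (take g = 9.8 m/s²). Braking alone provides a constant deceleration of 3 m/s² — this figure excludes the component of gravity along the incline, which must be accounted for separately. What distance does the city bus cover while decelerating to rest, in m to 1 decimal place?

35 km/h ÷ 3.6 = 9.7222 m/s.
Gravity along the downhill slope reduces the braking deceleration: a_eff = 3.000 − 9.8·sin 4.0° = 3.000 − 0.684 = 2.316 m/s².
Braking distance = v²/(2a) = 9.7222² / (2 × 2.316) = 94.521 / 4.632 = 20.406 m.

Braking distance ≈ 20.4 m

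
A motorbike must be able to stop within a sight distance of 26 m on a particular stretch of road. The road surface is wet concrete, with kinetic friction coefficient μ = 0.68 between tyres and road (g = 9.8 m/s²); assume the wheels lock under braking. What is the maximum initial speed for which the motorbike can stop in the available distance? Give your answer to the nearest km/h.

Maximum speed ≈ 67 km/h

a = μg = 0.68 × 9.8 = 6.664 m/s².
v²/(2a) = d ⇒ v = √(2 × 6.664 × 26) = √346.53 = 18.6153 m/s.
18.6153 m/s × 3.6 = 67.015 km/h.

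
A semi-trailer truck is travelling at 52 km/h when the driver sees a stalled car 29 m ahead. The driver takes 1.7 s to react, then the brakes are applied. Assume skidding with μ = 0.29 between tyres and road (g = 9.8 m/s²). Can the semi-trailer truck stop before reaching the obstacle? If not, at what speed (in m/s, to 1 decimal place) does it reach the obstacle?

No — it strikes the obstacle at 13.5 m/s

52 km/h ÷ 3.6 = 14.4444 m/s.
a = μg = 0.29 × 9.8 = 2.842 m/s².
Reaction distance = 14.4444 × 1.7 = 24.555 m.
Braking distance needed to stop: v²/(2a) = 208.641 / 5.684 = 36.707 m, so total needed = 24.555 + 36.707 = 61.262 m > 29 m — it cannot stop.
Distance remaining when braking begins: 29 − 24.555 = 4.445 m.
v² = v₀² − 2a·d = 208.641 − 2 × 2.842 × 4.445 = 183.376 m²/s².
v = √183.376 = 13.542 m/s.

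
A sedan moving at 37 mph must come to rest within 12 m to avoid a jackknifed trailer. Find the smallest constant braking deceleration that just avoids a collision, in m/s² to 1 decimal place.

Required deceleration ≈ 11.4 m/s²

37 mph × 0.44704 = 16.5405 m/s.
v² = 2a·d ⇒ a = v²/(2d) = 16.5405² / (2 × 12.000) = 273.588 / 24.000 = 11.3995 m/s².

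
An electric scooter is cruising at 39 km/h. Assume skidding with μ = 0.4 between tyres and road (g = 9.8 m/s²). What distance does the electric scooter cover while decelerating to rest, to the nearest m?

Braking distance ≈ 15 m

39 km/h ÷ 3.6 = 10.8333 m/s.
a = μg = 0.4 × 9.8 = 3.920 m/s².
Braking distance = v²/(2a) = 10.8333² / (2 × 3.920) = 117.360 / 7.840 = 14.969 m.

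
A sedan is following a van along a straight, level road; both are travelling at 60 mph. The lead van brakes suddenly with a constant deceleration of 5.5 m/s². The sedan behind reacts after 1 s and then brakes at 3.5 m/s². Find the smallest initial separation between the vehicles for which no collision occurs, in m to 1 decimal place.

Minimum gap ≈ 64.2 m

60 mph × 0.44704 = 26.8224 m/s.
Leader travels v²/(2a_L) = 719.441 / 11.000 = 65.404 m before stopping.
Follower covers v·t_r = 26.8224 × 1 = 26.822 m while reacting, then v²/(2a_F) = 719.441 / 7.000 = 102.777 m while braking, for a total of 26.822 + 102.777 = 129.599 m.
Since a_F ≤ a_L and the follower starts braking later, the follower is never slower than the leader, so the closest approach is when both have stopped.
Minimum gap = 129.599 − 65.404 = 64.195 m.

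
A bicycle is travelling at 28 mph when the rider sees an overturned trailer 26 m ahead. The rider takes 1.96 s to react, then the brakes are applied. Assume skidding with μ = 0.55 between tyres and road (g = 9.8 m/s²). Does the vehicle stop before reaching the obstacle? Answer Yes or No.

28 mph × 0.44704 = 12.5171 m/s.
a = μg = 0.55 × 9.8 = 5.390 m/s².
Reaction distance = 12.5171 × 1.96 = 24.534 m.
Braking distance = v²/(2a) = 156.678 / 10.780 = 14.534 m.
Total stopping distance = 24.534 + 14.534 = 39.068 m, vs 26 m available — it cannot stop in time and overshoots by 39.068 − 26 = 13.068 m.

No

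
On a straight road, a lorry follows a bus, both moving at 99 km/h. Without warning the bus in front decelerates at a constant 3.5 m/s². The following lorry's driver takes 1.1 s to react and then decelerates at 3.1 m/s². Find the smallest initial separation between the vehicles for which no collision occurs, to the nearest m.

Minimum gap ≈ 44 m

99 km/h ÷ 3.6 = 27.5000 m/s.
Leader travels v²/(2a_L) = 756.250 / 7.000 = 108.036 m before stopping.
Follower covers v·t_r = 27.5000 × 1.1 = 30.250 m while reacting, then v²/(2a_F) = 756.250 / 6.200 = 121.976 m while braking, for a total of 30.250 + 121.976 = 152.226 m.
Since a_F ≤ a_L and the follower starts braking later, the follower is never slower than the leader, so the closest approach is when both have stopped.
Minimum gap = 152.226 − 108.036 = 44.190 m.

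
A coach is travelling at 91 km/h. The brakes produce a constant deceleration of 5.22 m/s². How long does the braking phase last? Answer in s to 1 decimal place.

Braking time ≈ 4.8 s

91 km/h ÷ 3.6 = 25.2778 m/s.
Braking time = v/a = 25.2778 / 5.220 = 4.842 s.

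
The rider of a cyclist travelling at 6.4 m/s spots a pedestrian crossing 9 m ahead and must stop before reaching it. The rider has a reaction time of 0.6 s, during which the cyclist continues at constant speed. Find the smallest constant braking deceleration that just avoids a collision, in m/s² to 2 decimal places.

Required deceleration ≈ 3.97 m/s²

Distance covered during reaction = 6.4000 × 0.6 = 3.840 m.
Distance available for braking: 9 − 3.840 = 5.160 m.
v² = 2a·d ⇒ a = v²/(2d) = 6.4000² / (2 × 5.160) = 40.960 / 10.320 = 3.9690 m/s².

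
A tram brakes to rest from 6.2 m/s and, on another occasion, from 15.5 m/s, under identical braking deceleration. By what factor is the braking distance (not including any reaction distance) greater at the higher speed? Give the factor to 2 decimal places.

Factor ≈ 6.25

Braking distance d = v²/(2a), so with a fixed, d ∝ v².
Factor = (15.5/6.2)² = 2.5000² = 6.2500.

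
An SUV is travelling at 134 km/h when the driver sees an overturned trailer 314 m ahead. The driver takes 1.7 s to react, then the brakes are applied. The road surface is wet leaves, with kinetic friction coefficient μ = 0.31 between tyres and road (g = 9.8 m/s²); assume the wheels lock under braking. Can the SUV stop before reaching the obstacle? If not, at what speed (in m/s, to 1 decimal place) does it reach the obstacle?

134 km/h ÷ 3.6 = 37.2222 m/s.
a = μg = 0.31 × 9.8 = 3.038 m/s².
Reaction distance = 37.2222 × 1.7 = 63.278 m.
Braking distance = v²/(2a) = 1385.492 / 6.076 = 228.027 m.
Total stopping distance = 63.278 + 228.027 = 291.305 m, vs 314 m available — it stops with 314 − 291.305 = 22.695 m to spare.

Yes — it stops about 22.7 m short of the obstacle, so it never reaches it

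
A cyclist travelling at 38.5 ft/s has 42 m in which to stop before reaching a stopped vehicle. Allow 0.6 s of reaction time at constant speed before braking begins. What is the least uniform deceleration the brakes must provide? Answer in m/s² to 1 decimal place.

Required deceleration ≈ 2.0 m/s²

38.5 ft/s × 0.3048 = 11.7348 m/s.
Distance covered during reaction = 11.7348 × 0.6 = 7.041 m.
Distance available for braking: 42 − 7.041 = 34.959 m.
v² = 2a·d ⇒ a = v²/(2d) = 11.7348² / (2 × 34.959) = 137.706 / 69.918 = 1.9695 m/s².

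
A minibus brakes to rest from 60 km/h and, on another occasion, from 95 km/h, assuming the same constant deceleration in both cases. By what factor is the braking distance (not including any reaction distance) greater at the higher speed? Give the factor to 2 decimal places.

Factor ≈ 2.51

Braking distance d = v²/(2a), so with a fixed, d ∝ v².
Factor = (95/60)² = 1.5833² = 2.5068.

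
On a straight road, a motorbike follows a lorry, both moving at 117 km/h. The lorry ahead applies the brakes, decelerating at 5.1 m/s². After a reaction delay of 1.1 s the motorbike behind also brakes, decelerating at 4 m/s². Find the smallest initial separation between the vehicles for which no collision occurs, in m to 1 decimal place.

Minimum gap ≈ 64.2 m

117 km/h ÷ 3.6 = 32.5000 m/s.
Leader travels v²/(2a_L) = 1056.250 / 10.200 = 103.554 m before stopping.
Follower covers v·t_r = 32.5000 × 1.1 = 35.750 m while reacting, then v²/(2a_F) = 1056.250 / 8.000 = 132.031 m while braking, for a total of 35.750 + 132.031 = 167.781 m.
Since a_F ≤ a_L and the follower starts braking later, the follower is never slower than the leader, so the closest approach is when both have stopped.
Minimum gap = 167.781 − 103.554 = 64.227 m.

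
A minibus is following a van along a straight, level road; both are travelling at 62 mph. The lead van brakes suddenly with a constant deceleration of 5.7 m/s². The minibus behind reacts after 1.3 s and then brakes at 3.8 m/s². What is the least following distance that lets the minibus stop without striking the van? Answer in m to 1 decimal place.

62 mph × 0.44704 = 27.7165 m/s.
Leader travels v²/(2a_L) = 768.204 / 11.400 = 67.386 m before stopping.
Follower covers v·t_r = 27.7165 × 1.3 = 36.031 m while reacting, then v²/(2a_F) = 768.204 / 7.600 = 101.079 m while braking, for a total of 36.031 + 101.079 = 137.110 m.
Since a_F ≤ a_L and the follower starts braking later, the follower is never slower than the leader, so the closest approach is when both have stopped.
Minimum gap = 137.110 − 67.386 = 69.724 m.

Minimum gap ≈ 69.7 m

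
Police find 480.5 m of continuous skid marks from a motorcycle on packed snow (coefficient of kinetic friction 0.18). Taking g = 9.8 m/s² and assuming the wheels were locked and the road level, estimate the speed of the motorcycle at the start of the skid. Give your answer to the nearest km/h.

Initial speed ≈ 148 km/h

Deceleration a = μg = 0.18 × 9.8 = 1.764 m/s².
v = √(2a·d) = √(2 × 1.764 × 480.5) = √1695.204 = 41.1729 m/s.
= 41.1729 × 3.6 = 148.222 km/h.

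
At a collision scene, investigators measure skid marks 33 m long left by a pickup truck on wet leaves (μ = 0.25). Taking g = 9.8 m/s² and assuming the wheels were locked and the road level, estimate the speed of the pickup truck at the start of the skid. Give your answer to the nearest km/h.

Initial speed ≈ 46 km/h

Deceleration a = μg = 0.25 × 9.8 = 2.450 m/s².
v = √(2a·d) = √(2 × 2.450 × 33) = √161.700 = 12.7161 m/s.
= 12.7161 × 3.6 = 45.778 km/h.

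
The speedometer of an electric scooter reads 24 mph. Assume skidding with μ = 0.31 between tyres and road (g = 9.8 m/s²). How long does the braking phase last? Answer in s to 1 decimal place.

Braking time ≈ 3.5 s

24 mph × 0.44704 = 10.7290 m/s.
a = μg = 0.31 × 9.8 = 3.038 m/s².
Braking time = v/a = 10.7290 / 3.038 = 3.532 s.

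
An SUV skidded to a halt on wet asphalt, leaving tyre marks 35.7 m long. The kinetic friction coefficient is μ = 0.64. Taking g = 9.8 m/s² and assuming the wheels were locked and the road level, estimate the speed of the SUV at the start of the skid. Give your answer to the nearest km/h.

Initial speed ≈ 76 km/h

Deceleration a = μg = 0.64 × 9.8 = 6.272 m/s².
v = √(2a·d) = √(2 × 6.272 × 35.7) = √447.821 = 21.1618 m/s.
= 21.1618 × 3.6 = 76.182 km/h.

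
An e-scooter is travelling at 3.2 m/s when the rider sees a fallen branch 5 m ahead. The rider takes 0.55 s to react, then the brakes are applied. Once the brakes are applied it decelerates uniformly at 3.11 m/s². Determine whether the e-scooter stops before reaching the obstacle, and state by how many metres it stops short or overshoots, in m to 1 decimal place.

Yes — it stops 1.6 m short of the obstacle

Reaction distance = 3.2000 × 0.55 = 1.760 m.
Braking distance = v²/(2a) = 10.240 / 6.220 = 1.646 m.
Total stopping distance = 1.760 + 1.646 = 3.406 m, vs 5 m available — it stops with 5 − 3.406 = 1.594 m to spare.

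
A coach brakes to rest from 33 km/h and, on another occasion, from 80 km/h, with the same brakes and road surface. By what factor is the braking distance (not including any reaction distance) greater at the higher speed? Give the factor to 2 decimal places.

Braking distance d = v²/(2a), so with a fixed, d ∝ v².
Factor = (80/33)² = 2.4242² = 5.8767.

Factor ≈ 5.88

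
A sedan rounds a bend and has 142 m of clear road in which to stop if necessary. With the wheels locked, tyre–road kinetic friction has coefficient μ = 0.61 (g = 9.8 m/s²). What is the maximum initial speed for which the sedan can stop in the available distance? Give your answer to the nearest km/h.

a = μg = 0.61 × 9.8 = 5.978 m/s².
v²/(2a) = d ⇒ v = √(2 × 5.978 × 142) = √1697.75 = 41.2038 m/s.
41.2038 m/s × 3.6 = 148.334 km/h.

Maximum speed ≈ 148 km/h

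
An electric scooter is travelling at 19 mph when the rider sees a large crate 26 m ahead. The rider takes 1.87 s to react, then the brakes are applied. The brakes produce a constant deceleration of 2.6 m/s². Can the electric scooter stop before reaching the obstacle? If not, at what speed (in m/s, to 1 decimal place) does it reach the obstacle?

No — it strikes the obstacle at 4.4 m/s

19 mph × 0.44704 = 8.4938 m/s.
Reaction distance = 8.4938 × 1.87 = 15.883 m.
Braking distance needed to stop: v²/(2a) = 72.145 / 5.200 = 13.874 m, so total needed = 15.883 + 13.874 = 29.757 m > 26 m — it cannot stop.
Distance remaining when braking begins: 26 − 15.883 = 10.117 m.
v² = v₀² − 2a·d = 72.145 − 2 × 2.600 × 10.117 = 19.537 m²/s².
v = √19.537 = 4.420 m/s.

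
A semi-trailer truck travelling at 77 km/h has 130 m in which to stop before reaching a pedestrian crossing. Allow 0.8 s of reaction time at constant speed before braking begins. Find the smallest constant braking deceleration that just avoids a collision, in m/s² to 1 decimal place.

Required deceleration ≈ 2.0 m/s²

77 km/h ÷ 3.6 = 21.3889 m/s.
Distance covered during reaction = 21.3889 × 0.8 = 17.111 m.
Distance available for braking: 130 − 17.111 = 112.889 m.
v² = 2a·d ⇒ a = v²/(2d) = 21.3889² / (2 × 112.889) = 457.485 / 225.778 = 2.0263 m/s².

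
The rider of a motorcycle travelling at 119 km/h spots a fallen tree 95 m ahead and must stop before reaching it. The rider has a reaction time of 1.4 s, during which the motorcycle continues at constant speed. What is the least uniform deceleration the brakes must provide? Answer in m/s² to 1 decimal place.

119 km/h ÷ 3.6 = 33.0556 m/s.
Distance covered during reaction = 33.0556 × 1.4 = 46.278 m.
Distance available for braking: 95 − 46.278 = 48.722 m.
v² = 2a·d ⇒ a = v²/(2d) = 33.0556² / (2 × 48.722) = 1092.673 / 97.444 = 11.2133 m/s².

Required deceleration ≈ 11.2 m/s²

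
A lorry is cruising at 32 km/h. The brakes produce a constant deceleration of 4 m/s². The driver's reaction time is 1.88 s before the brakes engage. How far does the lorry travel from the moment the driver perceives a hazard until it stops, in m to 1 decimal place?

32 km/h ÷ 3.6 = 8.8889 m/s.
Reaction distance = v·t_r = 8.8889 × 1.88 = 16.711 m.
Braking distance = v²/(2a) = 8.8889² / (2 × 4.000) = 79.013 / 8.000 = 9.877 m.
Total = 16.711 + 9.877 = 26.588 m.

Total stopping distance ≈ 26.6 m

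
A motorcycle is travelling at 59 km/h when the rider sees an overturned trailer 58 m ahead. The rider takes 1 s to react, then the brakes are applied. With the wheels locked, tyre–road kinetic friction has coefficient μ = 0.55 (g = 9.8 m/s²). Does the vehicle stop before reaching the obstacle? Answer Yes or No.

59 km/h ÷ 3.6 = 16.3889 m/s.
a = μg = 0.55 × 9.8 = 5.390 m/s².
Reaction distance = 16.3889 × 1 = 16.389 m.
Braking distance = v²/(2a) = 268.596 / 10.780 = 24.916 m.
Total stopping distance = 16.389 + 24.916 = 41.305 m, vs 58 m available — it stops with 58 − 41.305 = 16.695 m to spare.

Yes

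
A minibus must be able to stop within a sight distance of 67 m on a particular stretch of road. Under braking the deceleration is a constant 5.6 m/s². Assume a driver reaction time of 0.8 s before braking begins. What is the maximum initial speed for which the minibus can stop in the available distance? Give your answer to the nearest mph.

Stopping distance: v·t_r + v²/(2a) = 67 with t_r = 0.8 s and a = 5.600 m/s².
So v² + 8.960 v − 750.40 = 0.
Positive root: v = −a·t_r + √((a·t_r)² + 2a·d) = −4.480 + √(20.070 + 750.40) = 23.2773 m/s.
23.2773 m/s ÷ 0.44704 = 52.070 mph.

Maximum speed ≈ 52 mph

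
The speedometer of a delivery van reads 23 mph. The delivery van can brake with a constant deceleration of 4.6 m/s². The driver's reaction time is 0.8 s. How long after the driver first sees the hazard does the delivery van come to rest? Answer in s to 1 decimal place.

Total time ≈ 3.0 s

23 mph × 0.44704 = 10.2819 m/s.
Braking time = v/a = 10.2819 / 4.600 = 2.235 s.
Total = 0.8 + 2.235 = 3.035 s.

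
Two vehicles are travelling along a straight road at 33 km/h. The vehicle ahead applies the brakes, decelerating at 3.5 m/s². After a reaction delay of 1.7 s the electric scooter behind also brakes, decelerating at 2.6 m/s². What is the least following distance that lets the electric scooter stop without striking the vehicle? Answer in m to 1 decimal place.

Minimum gap ≈ 19.7 m

33 km/h ÷ 3.6 = 9.1667 m/s.
Leader travels v²/(2a_L) = 84.028 / 7.000 = 12.004 m before stopping.
Follower covers v·t_r = 9.1667 × 1.7 = 15.583 m while reacting, then v²/(2a_F) = 84.028 / 5.200 = 16.159 m while braking, for a total of 15.583 + 16.159 = 31.742 m.
Since a_F ≤ a_L and the follower starts braking later, the follower is never slower than the leader, so the closest approach is when both have stopped.
Minimum gap = 31.742 − 12.004 = 19.738 m.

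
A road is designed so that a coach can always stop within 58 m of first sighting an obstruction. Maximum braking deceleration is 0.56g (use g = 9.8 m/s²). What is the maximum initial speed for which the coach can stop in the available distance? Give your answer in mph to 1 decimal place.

Maximum speed ≈ 56.4 mph

a = 0.56 × 9.8 = 5.488 m/s².
v²/(2a) = d ⇒ v = √(2 × 5.488 × 58) = √636.61 = 25.2311 m/s.
25.2311 m/s ÷ 0.44704 = 56.440 mph.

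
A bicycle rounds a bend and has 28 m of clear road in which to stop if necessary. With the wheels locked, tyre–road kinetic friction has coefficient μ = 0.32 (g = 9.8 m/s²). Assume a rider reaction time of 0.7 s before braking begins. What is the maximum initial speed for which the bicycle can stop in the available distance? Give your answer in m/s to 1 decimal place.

a = μg = 0.32 × 9.8 = 3.136 m/s².
Stopping distance: v·t_r + v²/(2a) = 28 with t_r = 0.7 s and a = 3.136 m/s².
So v² + 4.390 v − 175.62 = 0.
Positive root: v = −a·t_r + √((a·t_r)² + 2a·d) = −2.195 + √(4.818 + 175.62) = 11.2377 m/s.

Maximum speed ≈ 11.2 m/s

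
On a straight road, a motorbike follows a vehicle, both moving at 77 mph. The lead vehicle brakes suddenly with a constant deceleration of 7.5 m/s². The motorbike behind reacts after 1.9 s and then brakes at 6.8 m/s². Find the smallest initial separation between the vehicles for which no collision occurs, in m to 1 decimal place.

Minimum gap ≈ 73.5 m

77 mph × 0.44704 = 34.4221 m/s.
Leader travels v²/(2a_L) = 1184.881 / 15.000 = 78.992 m before stopping.
Follower covers v·t_r = 34.4221 × 1.9 = 65.402 m while reacting, then v²/(2a_F) = 1184.881 / 13.600 = 87.124 m while braking, for a total of 65.402 + 87.124 = 152.526 m.
Since a_F ≤ a_L and the follower starts braking later, the follower is never slower than the leader, so the closest approach is when both have stopped.
Minimum gap = 152.526 − 78.992 = 73.534 m.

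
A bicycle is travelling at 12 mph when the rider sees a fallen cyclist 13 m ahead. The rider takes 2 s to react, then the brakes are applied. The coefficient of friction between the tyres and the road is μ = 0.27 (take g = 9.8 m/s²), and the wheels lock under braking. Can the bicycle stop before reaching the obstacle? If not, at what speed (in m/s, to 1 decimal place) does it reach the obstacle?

No — it strikes the obstacle at 4.1 m/s

12 mph × 0.44704 = 5.3645 m/s.
a = μg = 0.27 × 9.8 = 2.646 m/s².
Reaction distance = 5.3645 × 2 = 10.729 m.
Braking distance needed to stop: v²/(2a) = 28.778 / 5.292 = 5.438 m, so total needed = 10.729 + 5.438 = 16.167 m > 13 m — it cannot stop.
Distance remaining when braking begins: 13 − 10.729 = 2.271 m.
v² = v₀² − 2a·d = 28.778 − 2 × 2.646 × 2.271 = 16.760 m²/s².
v = √16.760 = 4.094 m/s.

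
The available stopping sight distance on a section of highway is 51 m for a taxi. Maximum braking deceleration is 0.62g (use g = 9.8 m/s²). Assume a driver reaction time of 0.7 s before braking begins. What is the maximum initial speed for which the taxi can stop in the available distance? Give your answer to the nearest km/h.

a = 0.62 × 9.8 = 6.076 m/s².
Stopping distance: v·t_r + v²/(2a) = 51 with t_r = 0.7 s and a = 6.076 m/s².
So v² + 8.506 v − 619.75 = 0.
Positive root: v = −a·t_r + √((a·t_r)² + 2a·d) = −4.253 + √(18.088 + 619.75) = 21.0025 m/s.
21.0025 m/s × 3.6 = 75.609 km/h.

Maximum speed ≈ 76 km/h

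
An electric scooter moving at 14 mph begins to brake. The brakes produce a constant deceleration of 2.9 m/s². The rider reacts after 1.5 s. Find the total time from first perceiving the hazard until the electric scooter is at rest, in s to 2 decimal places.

14 mph × 0.44704 = 6.2586 m/s.
Braking time = v/a = 6.2586 / 2.900 = 2.158 s.
Total = 1.5 + 2.158 = 3.658 s.

Total time ≈ 3.66 s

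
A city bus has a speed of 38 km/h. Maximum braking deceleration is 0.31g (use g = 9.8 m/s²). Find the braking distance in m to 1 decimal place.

Braking distance ≈ 18.3 m

38 km/h ÷ 3.6 = 10.5556 m/s.
a = 0.31 × 9.8 = 3.038 m/s².
Braking distance = v²/(2a) = 10.5556² / (2 × 3.038) = 111.421 / 6.076 = 18.338 m.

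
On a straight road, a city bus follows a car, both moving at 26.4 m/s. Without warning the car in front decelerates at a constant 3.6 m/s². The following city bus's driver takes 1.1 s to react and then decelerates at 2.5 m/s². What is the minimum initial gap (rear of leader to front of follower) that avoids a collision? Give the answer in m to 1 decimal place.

Minimum gap ≈ 71.6 m

Leader travels v²/(2a_L) = 696.960 / 7.200 = 96.800 m before stopping.
Follower covers v·t_r = 26.4000 × 1.1 = 29.040 m while reacting, then v²/(2a_F) = 696.960 / 5.000 = 139.392 m while braking, for a total of 29.040 + 139.392 = 168.432 m.
Since a_F ≤ a_L and the follower starts braking later, the follower is never slower than the leader, so the closest approach is when both have stopped.
Minimum gap = 168.432 − 96.800 = 71.632 m.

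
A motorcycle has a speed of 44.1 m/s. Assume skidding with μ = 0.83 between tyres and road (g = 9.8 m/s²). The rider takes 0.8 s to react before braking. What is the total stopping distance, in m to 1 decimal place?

a = μg = 0.83 × 9.8 = 8.134 m/s².
Reaction distance = v·t_r = 44.1000 × 0.8 = 35.280 m.
Braking distance = v²/(2a) = 44.1000² / (2 × 8.134) = 1944.810 / 16.268 = 119.548 m.
Total = 35.280 + 119.548 = 154.828 m.

Total stopping distance ≈ 154.8 m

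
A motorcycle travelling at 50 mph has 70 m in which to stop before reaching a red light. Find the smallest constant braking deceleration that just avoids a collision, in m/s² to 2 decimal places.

50 mph × 0.44704 = 22.3520 m/s.
v² = 2a·d ⇒ a = v²/(2d) = 22.3520² / (2 × 70.000) = 499.612 / 140.000 = 3.5687 m/s².

Required deceleration ≈ 3.57 m/s²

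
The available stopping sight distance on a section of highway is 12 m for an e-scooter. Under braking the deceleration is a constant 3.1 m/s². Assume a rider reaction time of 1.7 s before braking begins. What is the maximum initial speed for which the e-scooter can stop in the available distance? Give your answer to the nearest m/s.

Stopping distance: v·t_r + v²/(2a) = 12 with t_r = 1.7 s and a = 3.100 m/s².
So v² + 10.540 v − 74.40 = 0.
Positive root: v = −a·t_r + √((a·t_r)² + 2a·d) = −5.270 + √(27.773 + 74.40) = 4.8381 m/s.

Maximum speed ≈ 5 m/s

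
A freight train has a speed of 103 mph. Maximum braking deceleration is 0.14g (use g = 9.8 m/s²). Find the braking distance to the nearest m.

103 mph × 0.44704 = 46.0451 m/s.
a = 0.14 × 9.8 = 1.372 m/s².
Braking distance = v²/(2a) = 46.0451² / (2 × 1.372) = 2120.151 / 2.744 = 772.650 m.

Braking distance ≈ 773 m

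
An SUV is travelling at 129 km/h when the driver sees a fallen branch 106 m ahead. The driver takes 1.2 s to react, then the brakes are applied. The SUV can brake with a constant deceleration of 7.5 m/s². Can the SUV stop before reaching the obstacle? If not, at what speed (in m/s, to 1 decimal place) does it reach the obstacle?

No — it strikes the obstacle at 18.4 m/s

129 km/h ÷ 3.6 = 35.8333 m/s.
Reaction distance = 35.8333 × 1.2 = 43.000 m.
Braking distance needed to stop: v²/(2a) = 1284.025 / 15.000 = 85.602 m, so total needed = 43.000 + 85.602 = 128.602 m > 106 m — it cannot stop.
Distance remaining when braking begins: 106 − 43.000 = 63.000 m.
v² = v₀² − 2a·d = 1284.025 − 2 × 7.500 × 63.000 = 339.025 m²/s².
v = √339.025 = 18.413 m/s.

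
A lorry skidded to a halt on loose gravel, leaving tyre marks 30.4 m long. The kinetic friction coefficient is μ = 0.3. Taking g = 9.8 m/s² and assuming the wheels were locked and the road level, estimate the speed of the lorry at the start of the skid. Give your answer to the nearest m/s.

Deceleration a = μg = 0.3 × 9.8 = 2.940 m/s².
v = √(2a·d) = √(2 × 2.940 × 30.4) = √178.752 = 13.3698 m/s.

Initial speed ≈ 13 m/s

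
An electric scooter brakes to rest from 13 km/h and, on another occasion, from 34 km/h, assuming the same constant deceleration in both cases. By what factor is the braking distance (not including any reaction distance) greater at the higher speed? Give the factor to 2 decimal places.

Factor ≈ 6.84

Braking distance d = v²/(2a), so with a fixed, d ∝ v².
Factor = (34/13)² = 2.6154² = 6.8403.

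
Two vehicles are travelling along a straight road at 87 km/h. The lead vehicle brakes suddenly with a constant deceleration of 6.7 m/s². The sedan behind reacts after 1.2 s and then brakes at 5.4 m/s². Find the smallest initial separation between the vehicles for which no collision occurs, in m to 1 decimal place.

Minimum gap ≈ 39.5 m

87 km/h ÷ 3.6 = 24.1667 m/s.
Leader travels v²/(2a_L) = 584.029 / 13.400 = 43.584 m before stopping.
Follower covers v·t_r = 24.1667 × 1.2 = 29.000 m while reacting, then v²/(2a_F) = 584.029 / 10.800 = 54.077 m while braking, for a total of 29.000 + 54.077 = 83.077 m.
Since a_F ≤ a_L and the follower starts braking later, the follower is never slower than the leader, so the closest approach is when both have stopped.
Minimum gap = 83.077 − 43.584 = 39.493 m.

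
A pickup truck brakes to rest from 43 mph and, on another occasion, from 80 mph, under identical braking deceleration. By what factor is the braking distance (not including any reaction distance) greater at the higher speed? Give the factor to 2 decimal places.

Braking distance d = v²/(2a), so with a fixed, d ∝ v².
Factor = (80/43)² = 1.8605² = 3.4615.

Factor ≈ 3.46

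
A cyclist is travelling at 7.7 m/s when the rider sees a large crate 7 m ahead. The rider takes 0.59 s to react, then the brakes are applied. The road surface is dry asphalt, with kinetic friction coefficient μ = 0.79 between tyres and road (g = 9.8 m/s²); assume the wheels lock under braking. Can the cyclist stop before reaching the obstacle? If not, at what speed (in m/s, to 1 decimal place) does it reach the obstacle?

No — it strikes the obstacle at 4.6 m/s

a = μg = 0.79 × 9.8 = 7.742 m/s².
Reaction distance = 7.7000 × 0.59 = 4.543 m.
Braking distance needed to stop: v²/(2a) = 59.290 / 15.484 = 3.829 m, so total needed = 4.543 + 3.829 = 8.372 m > 7 m — it cannot stop.
Distance remaining when braking begins: 7 − 4.543 = 2.457 m.
v² = v₀² − 2a·d = 59.290 − 2 × 7.742 × 2.457 = 21.246 m²/s².
v = √21.246 = 4.609 m/s.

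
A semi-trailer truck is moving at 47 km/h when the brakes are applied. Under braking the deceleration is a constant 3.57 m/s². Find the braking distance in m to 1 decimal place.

Braking distance ≈ 23.9 m

47 km/h ÷ 3.6 = 13.0556 m/s.
Braking distance = v²/(2a) = 13.0556² / (2 × 3.570) = 170.449 / 7.140 = 23.872 m.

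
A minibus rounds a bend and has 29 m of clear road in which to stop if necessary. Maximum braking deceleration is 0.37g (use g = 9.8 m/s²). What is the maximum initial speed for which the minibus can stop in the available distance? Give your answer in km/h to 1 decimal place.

Maximum speed ≈ 52.2 km/h

a = 0.37 × 9.8 = 3.626 m/s².
v²/(2a) = d ⇒ v = √(2 × 3.626 × 29) = √210.31 = 14.5021 m/s.
14.5021 m/s × 3.6 = 52.208 km/h.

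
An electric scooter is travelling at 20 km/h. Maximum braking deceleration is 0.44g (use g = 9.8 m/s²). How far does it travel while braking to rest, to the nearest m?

Braking distance ≈ 4 m

20 km/h ÷ 3.6 = 5.5556 m/s.
a = 0.44 × 9.8 = 4.312 m/s².
Braking distance = v²/(2a) = 5.5556² / (2 × 4.312) = 30.865 / 8.624 = 3.579 m.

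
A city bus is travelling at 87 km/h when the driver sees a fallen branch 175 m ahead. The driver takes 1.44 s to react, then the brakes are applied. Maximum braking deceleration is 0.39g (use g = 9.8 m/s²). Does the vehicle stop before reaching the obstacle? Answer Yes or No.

87 km/h ÷ 3.6 = 24.1667 m/s.
a = 0.39 × 9.8 = 3.822 m/s².
Reaction distance = 24.1667 × 1.44 = 34.800 m.
Braking distance = v²/(2a) = 584.029 / 7.644 = 76.404 m.
Total stopping distance = 34.800 + 76.404 = 111.204 m, vs 175 m available — it stops with 175 − 111.204 = 63.796 m to spare.

Yes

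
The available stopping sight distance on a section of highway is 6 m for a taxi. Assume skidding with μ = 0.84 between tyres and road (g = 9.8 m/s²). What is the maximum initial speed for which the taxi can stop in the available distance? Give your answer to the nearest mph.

Maximum speed ≈ 22 mph

a = μg = 0.84 × 9.8 = 8.232 m/s².
v²/(2a) = d ⇒ v = √(2 × 8.232 × 6) = √98.78 = 9.9388 m/s.
9.9388 m/s ÷ 0.44704 = 22.232 mph.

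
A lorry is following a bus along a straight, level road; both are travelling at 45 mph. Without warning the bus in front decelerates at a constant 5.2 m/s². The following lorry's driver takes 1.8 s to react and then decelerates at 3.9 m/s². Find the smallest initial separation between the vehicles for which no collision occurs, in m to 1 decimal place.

Minimum gap ≈ 49.2 m

45 mph × 0.44704 = 20.1168 m/s.
Leader travels v²/(2a_L) = 404.686 / 10.400 = 38.912 m before stopping.
Follower covers v·t_r = 20.1168 × 1.8 = 36.210 m while reacting, then v²/(2a_F) = 404.686 / 7.800 = 51.883 m while braking, for a total of 36.210 + 51.883 = 88.093 m.
Since a_F ≤ a_L and the follower starts braking later, the follower is never slower than the leader, so the closest approach is when both have stopped.
Minimum gap = 88.093 − 38.912 = 49.181 m.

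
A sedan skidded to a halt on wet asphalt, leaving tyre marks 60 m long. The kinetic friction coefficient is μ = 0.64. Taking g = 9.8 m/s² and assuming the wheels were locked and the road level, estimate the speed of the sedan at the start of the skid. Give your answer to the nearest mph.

Deceleration a = μg = 0.64 × 9.8 = 6.272 m/s².
v = √(2a·d) = √(2 × 6.272 × 60) = √752.640 = 27.4343 m/s.
= 27.4343 ÷ 0.44704 = 61.369 mph.

Initial speed ≈ 61 mph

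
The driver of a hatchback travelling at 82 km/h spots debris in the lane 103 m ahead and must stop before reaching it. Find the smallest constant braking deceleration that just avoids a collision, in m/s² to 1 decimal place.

Required deceleration ≈ 2.5 m/s²

82 km/h ÷ 3.6 = 22.7778 m/s.
v² = 2a·d ⇒ a = v²/(2d) = 22.7778² / (2 × 103.000) = 518.828 / 206.000 = 2.5186 m/s².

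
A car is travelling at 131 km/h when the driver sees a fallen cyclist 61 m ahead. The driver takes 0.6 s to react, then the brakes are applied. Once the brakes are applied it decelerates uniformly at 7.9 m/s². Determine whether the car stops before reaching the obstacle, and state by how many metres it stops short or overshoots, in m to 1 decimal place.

No — it overshoots by 44.6 m

131 km/h ÷ 3.6 = 36.3889 m/s.
Reaction distance = 36.3889 × 0.6 = 21.833 m.
Braking distance = v²/(2a) = 1324.152 / 15.800 = 83.807 m.
Total stopping distance = 21.833 + 83.807 = 105.640 m, vs 61 m available — it cannot stop in time and overshoots by 105.640 − 61 = 44.640 m.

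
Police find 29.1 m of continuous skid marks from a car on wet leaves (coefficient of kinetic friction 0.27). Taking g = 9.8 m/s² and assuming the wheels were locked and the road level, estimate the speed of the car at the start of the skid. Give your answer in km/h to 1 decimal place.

Initial speed ≈ 44.7 km/h

Deceleration a = μg = 0.27 × 9.8 = 2.646 m/s².
v = √(2a·d) = √(2 × 2.646 × 29.1) = √153.997 = 12.4096 m/s.
= 12.4096 × 3.6 = 44.675 km/h.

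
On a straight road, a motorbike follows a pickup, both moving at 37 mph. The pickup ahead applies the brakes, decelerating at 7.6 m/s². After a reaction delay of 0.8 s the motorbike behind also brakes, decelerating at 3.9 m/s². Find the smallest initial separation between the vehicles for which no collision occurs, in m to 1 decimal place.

Minimum gap ≈ 30.3 m

37 mph × 0.44704 = 16.5405 m/s.
Leader travels v²/(2a_L) = 273.588 / 15.200 = 17.999 m before stopping.
Follower covers v·t_r = 16.5405 × 0.8 = 13.232 m while reacting, then v²/(2a_F) = 273.588 / 7.800 = 35.075 m while braking, for a total of 13.232 + 35.075 = 48.307 m.
Since a_F ≤ a_L and the follower starts braking later, the follower is never slower than the leader, so the closest approach is when both have stopped.
Minimum gap = 48.307 − 17.999 = 30.308 m.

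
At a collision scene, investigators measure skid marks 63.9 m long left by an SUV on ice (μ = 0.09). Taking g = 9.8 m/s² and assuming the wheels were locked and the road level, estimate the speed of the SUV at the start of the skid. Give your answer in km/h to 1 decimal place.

Initial speed ≈ 38.2 km/h

Deceleration a = μg = 0.09 × 9.8 = 0.882 m/s².
v = √(2a·d) = √(2 × 0.882 × 63.9) = √112.720 = 10.6170 m/s.
= 10.6170 × 3.6 = 38.221 km/h.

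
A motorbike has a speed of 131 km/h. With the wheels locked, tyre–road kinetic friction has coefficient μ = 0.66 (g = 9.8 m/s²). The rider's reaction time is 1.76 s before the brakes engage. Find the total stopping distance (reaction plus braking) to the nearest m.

131 km/h ÷ 3.6 = 36.3889 m/s.
a = μg = 0.66 × 9.8 = 6.468 m/s².
Reaction distance = v·t_r = 36.3889 × 1.76 = 64.044 m.
Braking distance = v²/(2a) = 36.3889² / (2 × 6.468) = 1324.152 / 12.936 = 102.362 m.
Total = 64.044 + 102.362 = 166.406 m.

Total stopping distance ≈ 166 m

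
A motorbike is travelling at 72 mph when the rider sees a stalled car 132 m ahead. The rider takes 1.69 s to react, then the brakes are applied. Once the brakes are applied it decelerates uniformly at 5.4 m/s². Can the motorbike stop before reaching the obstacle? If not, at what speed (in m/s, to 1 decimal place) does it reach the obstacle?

72 mph × 0.44704 = 32.1869 m/s.
Reaction distance = 32.1869 × 1.69 = 54.396 m.
Braking distance needed to stop: v²/(2a) = 1035.997 / 10.800 = 95.926 m, so total needed = 54.396 + 95.926 = 150.322 m > 132 m — it cannot stop.
Distance remaining when braking begins: 132 − 54.396 = 77.604 m.
v² = v₀² − 2a·d = 1035.997 − 2 × 5.400 × 77.604 = 197.874 m²/s².
v = √197.874 = 14.067 m/s.

No — it strikes the obstacle at 14.1 m/s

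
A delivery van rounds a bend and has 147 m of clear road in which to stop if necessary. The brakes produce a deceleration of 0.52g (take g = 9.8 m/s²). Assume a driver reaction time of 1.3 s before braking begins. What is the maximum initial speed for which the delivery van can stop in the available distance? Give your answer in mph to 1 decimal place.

a = 0.52 × 9.8 = 5.096 m/s².
Stopping distance: v·t_r + v²/(2a) = 147 with t_r = 1.3 s and a = 5.096 m/s².
So v² + 13.250 v − 1498.22 = 0.
Positive root: v = −a·t_r + √((a·t_r)² + 2a·d) = −6.625 + √(43.891 + 1498.22) = 32.6447 m/s.
32.6447 m/s ÷ 0.44704 = 73.024 mph.

Maximum speed ≈ 73.0 mph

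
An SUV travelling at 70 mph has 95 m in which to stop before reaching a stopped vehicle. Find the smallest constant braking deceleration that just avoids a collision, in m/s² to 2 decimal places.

70 mph × 0.44704 = 31.2928 m/s.
v² = 2a·d ⇒ a = v²/(2d) = 31.2928² / (2 × 95.000) = 979.239 / 190.000 = 5.1539 m/s².

Required deceleration ≈ 5.15 m/s²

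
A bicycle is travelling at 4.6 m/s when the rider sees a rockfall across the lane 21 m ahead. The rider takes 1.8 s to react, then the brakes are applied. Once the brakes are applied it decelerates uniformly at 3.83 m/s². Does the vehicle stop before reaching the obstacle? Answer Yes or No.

Reaction distance = 4.6000 × 1.8 = 8.280 m.
Braking distance = v²/(2a) = 21.160 / 7.660 = 2.762 m.
Total stopping distance = 8.280 + 2.762 = 11.042 m, vs 21 m available — it stops with 21 − 11.042 = 9.958 m to spare.

Yes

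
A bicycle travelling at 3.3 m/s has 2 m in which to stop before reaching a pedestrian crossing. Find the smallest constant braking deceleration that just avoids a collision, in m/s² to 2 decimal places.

Required deceleration ≈ 2.72 m/s²

v² = 2a·d ⇒ a = v²/(2d) = 3.3000² / (2 × 2.000) = 10.890 / 4.000 = 2.7225 m/s².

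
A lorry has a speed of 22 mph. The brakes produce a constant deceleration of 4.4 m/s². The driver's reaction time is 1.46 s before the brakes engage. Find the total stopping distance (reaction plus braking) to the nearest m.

22 mph × 0.44704 = 9.8349 m/s.
Reaction distance = v·t_r = 9.8349 × 1.46 = 14.359 m.
Braking distance = v²/(2a) = 9.8349² / (2 × 4.400) = 96.725 / 8.800 = 10.991 m.
Total = 14.359 + 10.991 = 25.350 m.

Total stopping distance ≈ 25 m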